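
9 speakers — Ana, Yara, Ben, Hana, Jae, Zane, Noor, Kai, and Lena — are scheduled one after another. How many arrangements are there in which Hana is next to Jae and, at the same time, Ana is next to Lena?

20160

Treat {Hana,Jae} as one block (2 orders) and {Ana,Lena} as another (2 orders).
That leaves 7 units to arrange: 2 × 2 × 7! = 4 × 5040 = 20160.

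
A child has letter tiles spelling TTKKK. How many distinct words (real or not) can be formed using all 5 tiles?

10

TTKKK has 5 letters with K appearing 3 times and T appearing twice.
So there are 5! / (3!·2!) = 10 distinguishable arrangements.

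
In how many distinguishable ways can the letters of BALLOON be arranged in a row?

The 7 letters of BALLOON have repeats: L appearing twice and O appearing twice.
The number of distinct arrangements is 7!/(2!·2!) = 5040/4 = 1260.

1260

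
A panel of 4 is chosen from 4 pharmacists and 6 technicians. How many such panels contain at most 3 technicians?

Split by how many technicians are chosen (0 through 3).
Sum: C(6,0)·C(4,4) + C(6,1)·C(4,3) + C(6,2)·C(4,2) + C(6,3)·C(4,1) = 1 + 24 + 90 + 80 = 195.

195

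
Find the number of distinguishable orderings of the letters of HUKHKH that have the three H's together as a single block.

Treat the 3 copies of H as a single block. The multiset to arrange is then {HHH, K, K, U}, 4 items in all.
That gives (4)!/(2!) = 12 arrangements.

12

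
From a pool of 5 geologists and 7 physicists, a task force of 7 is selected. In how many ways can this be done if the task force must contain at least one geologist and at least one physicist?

With no constraint there are C(12,7) = 792 possible selections.
Subtract selections that omit an entire group: no geologists → C(7,7) = 1; no physicists → C(5,7) = 0.
Both groups omitted at once is impossible, so 792 − 1 = 791.

791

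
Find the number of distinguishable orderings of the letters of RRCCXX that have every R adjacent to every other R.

Treat the 2 copies of R as a single block. The multiset to arrange is then {RR, C, C, X, X}, 5 items in all.
That gives (5)!/(2!·2!) = 30 arrangements.

30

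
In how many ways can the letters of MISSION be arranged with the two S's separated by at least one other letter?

Total arrangements of MISSION: 7!/(2!·2!) = 1260.
Arrangements with the S's together: treat SS as one letter, giving (6)!/(2!) = 360.
Hence 1260 − 360 = 900.

900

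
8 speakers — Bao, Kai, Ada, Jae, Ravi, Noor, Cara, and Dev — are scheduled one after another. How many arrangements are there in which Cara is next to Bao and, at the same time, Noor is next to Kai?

2880

Treat {Cara,Bao} as one block (2 orders) and {Noor,Kai} as another (2 orders).
That leaves 6 units to arrange: 2 × 2 × 6! = 4 × 720 = 2880.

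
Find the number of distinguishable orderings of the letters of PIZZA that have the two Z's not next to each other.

36

Total arrangements of PIZZA: 5!/(2!) = 60.
If the two Z's are adjacent, glue them into one block, leaving 4 items to arrange: (4)! = 24 ways.
Subtracting, 60 − 24 = 36 arrangements keep the Z's apart.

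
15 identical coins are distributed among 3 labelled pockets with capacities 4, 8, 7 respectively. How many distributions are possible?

15

By stars and bars, unrestricted non-negative solutions to x_1+…+x_3 = 15 number C(15+2,2) = 136.
Subtract solutions that violate a single cap (substitute x_i' = x_i − (cap_i+1)): x_1 ≥ 5 gives C(12,2) = 66; x_2 ≥ 9 gives C(8,2) = 28; x_3 ≥ 8 gives C(9,2) = 36. Together 130.
Add back pairs where two caps are both exceeded: 3 + 6 + 0 = 9.
By inclusion–exclusion the count is 136 − 130 + 9 = 15.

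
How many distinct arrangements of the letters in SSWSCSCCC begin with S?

Fix S in the first position and arrange the remaining 8 letters.
Those 8 letters have C appearing 4 times and S appearing 3 times, giving (8)!/(4!·3!) = 280.

280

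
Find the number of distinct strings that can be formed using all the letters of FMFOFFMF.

168

FMFOFFMF has 8 letters with F appearing 5 times and M appearing twice.
Dividing 8! = 40320 by 5!·2! = 240 for the repeated letters gives 168.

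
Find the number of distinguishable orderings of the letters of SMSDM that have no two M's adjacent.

18

There are 5!/(2!·2!) = 30 arrangements of SMSDM in total.
Arrangements with the M's together: treat MM as one letter, giving (4)!/(2!) = 12.
Subtracting, 30 − 12 = 18 arrangements keep the M's apart.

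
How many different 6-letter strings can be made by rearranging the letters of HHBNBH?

60

The 6 letters of HHBNBH have repeats: B appearing twice and H appearing 3 times.
Dividing 6! = 720 by 3!·2! = 12 for the repeated letters gives 60.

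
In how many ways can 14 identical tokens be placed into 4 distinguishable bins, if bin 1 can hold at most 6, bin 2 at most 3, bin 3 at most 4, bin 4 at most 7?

70

Without the upper bounds there are C(17,3) = 680 ways to split 14 among 4 bins.
Subtract solutions that violate a single cap (substitute x_i' = x_i − (cap_i+1)): x_1 ≥ 7 gives C(10,3) = 120; x_2 ≥ 4 gives C(13,3) = 286; x_3 ≥ 5 gives C(12,3) = 220; x_4 ≥ 8 gives C(9,3) = 84. Together 710.
Add back pairs where two caps are both exceeded: 20 + 10 + 0 + 56 + 10 + 4 = 100.
By inclusion–exclusion the count is 680 − 710 + 100 = 70.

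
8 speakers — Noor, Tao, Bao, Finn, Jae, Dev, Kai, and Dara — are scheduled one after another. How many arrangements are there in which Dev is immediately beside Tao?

10080

Place the 6 others and the Dev-Tao pair as 7 objects in a line; the pair has 2 internal arrangements.
So the count is 2·(7)! = 10080.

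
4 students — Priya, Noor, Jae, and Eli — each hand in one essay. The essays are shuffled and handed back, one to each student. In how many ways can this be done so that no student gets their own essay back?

Count assignments avoiding every fixed point. For any j of the 4 students fixed to their own essay, the other 4−j can be arranged in (4−j)! ways.
By inclusion–exclusion this is Σ_{j=0}^{4} (−1)^j C(4,j)·(4−j)!.
Computing: 24 − 24 + 12 − 4 + 1 = 9.

9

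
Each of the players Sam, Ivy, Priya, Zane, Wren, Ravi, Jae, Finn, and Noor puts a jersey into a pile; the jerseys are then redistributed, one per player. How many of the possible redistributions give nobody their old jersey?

133496

This is the derangement count D_9: permutations of 9 items with no fixed point.
By inclusion–exclusion this is Σ_{j=0}^{9} (−1)^j C(9,j)·(9−j)!.
Computing: 362880 − 362880 + 181440 − 60480 + 15120 − 3024 + 504 − 72 + 9 − 1 = 133496.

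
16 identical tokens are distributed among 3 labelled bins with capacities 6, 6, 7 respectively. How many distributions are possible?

By stars and bars, unrestricted non-negative solutions to x_1+…+x_3 = 16 number C(16+2,2) = 153.
Subtract solutions that violate a single cap (substitute x_i' = x_i − (cap_i+1)): x_1 ≥ 7 gives C(11,2) = 55; x_2 ≥ 7 gives C(11,2) = 55; x_3 ≥ 8 gives C(10,2) = 45. Together 155.
Add back pairs where two caps are both exceeded: 6 + 3 + 3 = 12.
By inclusion–exclusion the count is 153 − 155 + 12 = 10.

10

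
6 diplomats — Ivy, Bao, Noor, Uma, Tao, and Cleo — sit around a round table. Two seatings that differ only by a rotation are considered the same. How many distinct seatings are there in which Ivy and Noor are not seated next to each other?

All circular seatings of 6 people number (5)! = 120.
Those with Ivy next to Noor: fuse the pair into one unit and seat 5 units around a circle — 2·(4)! = 48.
Subtracting, 120 − 48 = 72.

72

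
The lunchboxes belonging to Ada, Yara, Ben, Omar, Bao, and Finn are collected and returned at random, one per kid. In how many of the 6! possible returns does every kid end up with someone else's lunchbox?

Count assignments avoiding every fixed point. For any j of the 6 kids fixed to their own lunchbox, the other 6−j can be arranged in (6−j)! ways.
By inclusion–exclusion this is Σ_{j=0}^{6} (−1)^j C(6,j)·(6−j)!.
Computing: 720 − 720 + 360 − 120 + 30 − 6 + 1 = 265.

265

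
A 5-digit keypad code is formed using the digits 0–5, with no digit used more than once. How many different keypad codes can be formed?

This is a permutation of 5 out of 6: P(6,5) = 6!/1!.
That product is 6 × 5 × 4 × 3 × 2 = 720.

720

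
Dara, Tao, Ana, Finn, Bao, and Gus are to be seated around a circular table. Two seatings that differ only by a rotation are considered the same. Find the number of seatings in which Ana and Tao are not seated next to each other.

72

All circular seatings of 6 people number (5)! = 120.
Seatings with Ana beside Tao: treat them as a block with 2 internal orders, giving 2 × (4)! = 48.
Subtracting, 120 − 48 = 72.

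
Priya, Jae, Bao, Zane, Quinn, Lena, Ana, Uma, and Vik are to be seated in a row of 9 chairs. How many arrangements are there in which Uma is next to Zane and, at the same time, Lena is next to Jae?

20160

Treat {Uma,Zane} as one block (2 orders) and {Lena,Jae} as another (2 orders).
That leaves 7 units to arrange: 2 × 2 × 7! = 4 × 5040 = 20160.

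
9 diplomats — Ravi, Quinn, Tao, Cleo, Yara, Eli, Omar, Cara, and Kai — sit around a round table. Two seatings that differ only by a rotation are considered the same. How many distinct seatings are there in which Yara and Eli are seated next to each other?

10080

Glue Yara and Eli into a block (2 internal orders). Seating 8 units around a circle gives (7)! arrangements.
So 2 × (7)! = 2 × 5040 = 10080.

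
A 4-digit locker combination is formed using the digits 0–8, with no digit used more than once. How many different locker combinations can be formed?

3024

This is a permutation of 4 out of 9: P(9,4) = 9!/5!.
That product is 9 × 8 × 7 × 6 = 3024.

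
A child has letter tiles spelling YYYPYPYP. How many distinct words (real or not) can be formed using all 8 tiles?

56

The 8 letters of YYYPYPYP have repeats: P appearing 3 times and Y appearing 5 times.
So there are 8! / (5!·3!) = 56 distinguishable arrangements.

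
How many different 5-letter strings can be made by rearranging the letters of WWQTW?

20

Letter multiplicities in WWQTW: Q×1, T×1, W×3.
Dividing 5! = 120 by 3! = 6 for the repeated letters gives 20.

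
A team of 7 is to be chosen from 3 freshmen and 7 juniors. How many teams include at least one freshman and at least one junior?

119

With no constraint there are C(10,7) = 120 possible selections.
Selections missing a whole group: no freshmen → C(7,7) = 1; no juniors → C(3,7) = 0.
Both groups omitted at once is impossible, so 120 − 1 = 119.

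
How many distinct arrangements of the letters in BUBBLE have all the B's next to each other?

24

Treat the 3 copies of B as a single block. The multiset to arrange is then {BBB, E, L, U}, 4 items in all.
All 4 items are distinct, so there are (4)! = 24 arrangements.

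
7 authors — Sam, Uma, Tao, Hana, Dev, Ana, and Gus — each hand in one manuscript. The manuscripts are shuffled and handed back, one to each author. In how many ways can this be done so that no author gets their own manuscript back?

1854

Let Aᵢ be the assignments in which author i gets their own manuscript. We want the size of the complement of A₁∪…∪A_7.
By inclusion–exclusion this is Σ_{j=0}^{7} (−1)^j C(7,j)·(7−j)!.
Computing: 5040 − 5040 + 2520 − 840 + 210 − 42 + 7 − 1 = 1854.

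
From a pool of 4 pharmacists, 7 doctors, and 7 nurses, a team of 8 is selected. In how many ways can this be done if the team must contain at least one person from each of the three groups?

40425

With no constraint there are C(18,8) = 43758 possible selections.
Subtract selections that omit an entire group: no pharmacists → C(14,8) = 3003; no doctors → C(11,8) = 165; no nurses → C(11,8) = 165.
Add back selections omitting two groups (i.e. drawn from a single group): C(4,8) + C(7,8) + C(7,8) = 0.
By inclusion–exclusion: 43758 − 3333 + 0 = 40425.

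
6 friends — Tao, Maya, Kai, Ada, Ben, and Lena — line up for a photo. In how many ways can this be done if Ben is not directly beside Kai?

480

Of the 6! = 720 arrangements, those with Ben and Kai adjacent number 2 × 5! = 240 (treat the pair as a block with 2 internal orders).
So 720 − 240 = 480 arrangements keep them apart.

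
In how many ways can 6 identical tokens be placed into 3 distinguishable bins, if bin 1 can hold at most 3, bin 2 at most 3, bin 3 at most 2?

6

By stars and bars, unrestricted non-negative solutions to x_1+…+x_3 = 6 number C(6+2,2) = 28.
Subtract solutions that violate a single cap (substitute x_i' = x_i − (cap_i+1)): x_1 ≥ 4 gives C(4,2) = 6; x_2 ≥ 4 gives C(4,2) = 6; x_3 ≥ 3 gives C(5,2) = 10. Together 22.
No two caps can be exceeded simultaneously, so the pair terms are all 0.
By inclusion–exclusion the count is 28 − 22 + 0 = 6.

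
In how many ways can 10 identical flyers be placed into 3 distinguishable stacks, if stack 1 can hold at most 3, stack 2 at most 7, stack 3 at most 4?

Without the upper bounds there are C(12,2) = 66 ways to split 10 among 3 stacks.
Subtract solutions that violate a single cap (substitute x_i' = x_i − (cap_i+1)): x_1 ≥ 4 gives C(8,2) = 28; x_2 ≥ 8 gives C(4,2) = 6; x_3 ≥ 5 gives C(7,2) = 21. Together 55.
Add back pairs where two caps are both exceeded: 0 + 3 + 0 = 3.
By inclusion–exclusion the count is 66 − 55 + 3 = 14.

14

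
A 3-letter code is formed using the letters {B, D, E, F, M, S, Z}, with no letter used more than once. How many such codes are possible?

210

Choose and order 3 of the 7 symbols: the first letter has 7 options, the next 6, then 5.
7 × 6 × 5 = 210.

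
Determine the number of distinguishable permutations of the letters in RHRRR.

5

RHRRR has 5 letters with R appearing 4 times.
Dividing 5! = 120 by 4! = 24 for the repeated letters gives 5.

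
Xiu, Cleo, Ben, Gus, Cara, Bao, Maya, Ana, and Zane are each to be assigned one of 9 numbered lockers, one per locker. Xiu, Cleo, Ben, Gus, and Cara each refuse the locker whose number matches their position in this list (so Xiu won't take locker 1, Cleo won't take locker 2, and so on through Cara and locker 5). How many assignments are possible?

205056

Let Aᵢ (for 1 ≤ i ≤ 5) be the placements that put person i in their forbidden locker. Any j of these fix j positions, leaving (9−j)! ways to fill the rest, and there are C(5,j) ways to pick which j.
By inclusion–exclusion, the number of valid placements is Σ_{j=0}^{5} (−1)^j C(5,j)·(9−j)!.
Computing: 362880 − 201600 + 50400 − 7200 + 600 − 24 = 205056.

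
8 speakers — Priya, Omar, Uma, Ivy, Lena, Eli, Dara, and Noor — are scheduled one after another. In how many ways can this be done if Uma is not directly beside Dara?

There are 8! = 40320 arrangements in all. If Uma and Dara are adjacent, merging them into one block gives 2·(7)! = 10080 arrangements.
So 40320 − 10080 = 30240 arrangements keep them apart.

30240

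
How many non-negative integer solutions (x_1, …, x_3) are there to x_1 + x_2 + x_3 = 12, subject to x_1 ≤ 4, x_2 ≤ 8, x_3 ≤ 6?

By stars and bars, unrestricted non-negative solutions to x_1+…+x_3 = 12 number C(12+2,2) = 91.
Subtract solutions that violate a single cap (substitute x_i' = x_i − (cap_i+1)): x_1 ≥ 5 gives C(9,2) = 36; x_2 ≥ 9 gives C(5,2) = 10; x_3 ≥ 7 gives C(7,2) = 21. Together 67.
Add back pairs where two caps are both exceeded: 0 + 1 + 0 = 1.
By inclusion–exclusion the count is 91 − 67 + 1 = 25.

25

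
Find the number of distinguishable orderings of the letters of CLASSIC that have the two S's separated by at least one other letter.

900

There are 7!/(2!·2!) = 1260 arrangements of CLASSIC in total.
Arrangements with the S's together: treat SS as one letter, giving (6)!/(2!) = 360.
Hence 1260 − 360 = 900.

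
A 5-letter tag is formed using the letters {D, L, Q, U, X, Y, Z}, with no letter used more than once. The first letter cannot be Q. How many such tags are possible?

The first letter has 7−1 = 6 choices (anything except Q).
The remaining 4 letters are filled from the other 6 symbols without repetition: 6 × 5 × 4 × 3 = 360.
Total: 6 × 360 = 2160.

2160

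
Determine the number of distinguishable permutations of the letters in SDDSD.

SDDSD has 5 letters with D appearing 3 times and S appearing twice.
The number of distinct arrangements is 5!/(3!·2!) = 120/12 = 10.

10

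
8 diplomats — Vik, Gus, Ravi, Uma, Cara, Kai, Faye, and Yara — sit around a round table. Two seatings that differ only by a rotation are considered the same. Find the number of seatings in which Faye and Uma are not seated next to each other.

All circular seatings of 8 people number (7)! = 5040.
Those with Faye next to Uma: fuse the pair into one unit and seat 7 units around a circle — 2·(6)! = 1440.
Subtracting, 5040 − 1440 = 3600.

3600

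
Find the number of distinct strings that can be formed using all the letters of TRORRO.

TRORRO has 6 letters with O appearing twice and R appearing 3 times.
So there are 6! / (3!·2!) = 60 distinguishable arrangements.

60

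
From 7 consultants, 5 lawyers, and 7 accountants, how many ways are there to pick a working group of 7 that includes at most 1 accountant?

7260

Split by how many accountants are chosen (0 through 1).
Sum: C(7,0)·C(12,7) + C(7,1)·C(12,6) = 792 + 6468 = 7260.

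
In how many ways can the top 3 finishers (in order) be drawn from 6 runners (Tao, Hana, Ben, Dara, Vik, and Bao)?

There are 6 choices for 1st place, 5 for 2nd, and 4 for 3rd.
That gives 6 × 5 × 4 = 120.

120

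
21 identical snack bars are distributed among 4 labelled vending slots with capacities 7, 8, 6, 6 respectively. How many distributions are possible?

By stars and bars, unrestricted non-negative solutions to x_1+…+x_4 = 21 number C(21+3,3) = 2024.
Subtract solutions that violate a single cap (substitute x_i' = x_i − (cap_i+1)): x_1 ≥ 8 gives C(16,3) = 560; x_2 ≥ 9 gives C(15,3) = 455; x_3 ≥ 7 gives C(17,3) = 680; x_4 ≥ 7 gives C(17,3) = 680. Together 2375.
Add back pairs where two caps are both exceeded: 35 + 84 + 84 + 56 + 56 + 120 = 435.
By inclusion–exclusion the count is 2024 − 2375 + 435 = 84.

84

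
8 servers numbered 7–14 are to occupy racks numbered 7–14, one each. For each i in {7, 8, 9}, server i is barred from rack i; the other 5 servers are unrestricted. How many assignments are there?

27240

Let Aᵢ (for i ∈ {7, 8, 9}) be the placements that put server i in its forbidden rack. Any j of these fix j positions, leaving (8−j)! ways to fill the rest, and there are C(3,j) ways to pick which j.
By inclusion–exclusion, the number of valid placements is Σ_{j=0}^{3} (−1)^j C(3,j)·(8−j)!.
Computing: 40320 − 15120 + 2160 − 120 = 27240.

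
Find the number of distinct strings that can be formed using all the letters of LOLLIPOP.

1680

The 8 letters of LOLLIPOP have repeats: L appearing 3 times, O appearing twice, and P appearing twice.
Dividing 8! = 40320 by 3!·2!·2! = 24 for the repeated letters gives 1680.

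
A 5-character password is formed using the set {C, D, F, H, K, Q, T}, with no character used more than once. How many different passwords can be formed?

2520

Choose and order 5 of the 7 symbols: the first character has 7 options, the next 6, and so on down to 3.
7 × 6 × 5 × 4 × 3 = 2520.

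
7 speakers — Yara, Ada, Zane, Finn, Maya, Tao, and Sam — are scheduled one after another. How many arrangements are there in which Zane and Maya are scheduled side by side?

1440

Place the 5 others and the Zane-Maya pair as 6 objects in a line; the pair has 2 internal arrangements.
That gives 2 × 6! = 2 × 720 = 1440.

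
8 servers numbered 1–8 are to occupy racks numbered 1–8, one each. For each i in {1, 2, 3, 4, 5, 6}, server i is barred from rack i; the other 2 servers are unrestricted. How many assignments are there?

18806

Let Aᵢ (for 1 ≤ i ≤ 6) be the placements that put server i in its forbidden rack. Any j of these fix j positions, leaving (8−j)! ways to fill the rest, and there are C(6,j) ways to pick which j.
By inclusion–exclusion, the number of valid placements is Σ_{j=0}^{6} (−1)^j C(6,j)·(8−j)!.
Computing: 40320 − 30240 + 10800 − 2400 + 360 − 36 + 2 = 18806.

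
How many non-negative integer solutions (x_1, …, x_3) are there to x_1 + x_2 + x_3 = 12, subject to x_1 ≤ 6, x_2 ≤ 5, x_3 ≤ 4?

Ignoring the caps, the number of non-negative solutions to x_1+…+x_3 = 12 is C(14,2) = 91.
Subtract solutions that violate a single cap (substitute x_i' = x_i − (cap_i+1)): x_1 ≥ 7 gives C(7,2) = 21; x_2 ≥ 6 gives C(8,2) = 28; x_3 ≥ 5 gives C(9,2) = 36. Together 85.
Add back pairs where two caps are both exceeded: 0 + 1 + 3 = 4.
By inclusion–exclusion the count is 91 − 85 + 4 = 10.

10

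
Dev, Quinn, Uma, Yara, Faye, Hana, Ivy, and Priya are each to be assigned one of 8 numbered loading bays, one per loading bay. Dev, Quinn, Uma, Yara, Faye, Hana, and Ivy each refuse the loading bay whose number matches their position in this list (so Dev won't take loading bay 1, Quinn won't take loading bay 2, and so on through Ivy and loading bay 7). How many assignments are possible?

16687

Let Aᵢ (for 1 ≤ i ≤ 7) be the placements that put person i in their forbidden loading bay. Any j of these fix j positions, leaving (8−j)! ways to fill the rest, and there are C(7,j) ways to pick which j.
By inclusion–exclusion, the number of valid placements is Σ_{j=0}^{7} (−1)^j C(7,j)·(8−j)!.
Computing: 40320 − 35280 + 15120 − 4200 + 840 − 126 + 14 − 1 = 16687.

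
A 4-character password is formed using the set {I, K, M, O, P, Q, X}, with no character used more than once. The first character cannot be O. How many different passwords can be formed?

The first character has 7−1 = 6 choices (anything except O).
The remaining 3 characters are filled from the other 6 symbols without repetition: 6 × 5 × 4 = 120.
Total: 6 × 120 = 720.

720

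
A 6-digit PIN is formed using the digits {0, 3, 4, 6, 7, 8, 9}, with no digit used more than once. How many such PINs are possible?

Choose and order 6 of the 7 symbols: the first digit has 7 options, the next 6, and so on down to 2.
That product is 7 × 6 × 5 × 4 × 3 × 2 = 5040.

5040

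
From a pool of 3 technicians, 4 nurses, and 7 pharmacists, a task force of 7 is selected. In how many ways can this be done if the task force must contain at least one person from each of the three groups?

Unrestricted: C(14,7) = 3432 ways to pick any 7 of the 14.
Subtract selections that omit an entire group: no technicians → C(11,7) = 330; no nurses → C(10,7) = 120; no pharmacists → C(7,7) = 1.
Add back selections omitting two groups (i.e. drawn from a single group): C(3,7) + C(4,7) + C(7,7) = 1.
By inclusion–exclusion: 3432 − 451 + 1 = 2982.

2982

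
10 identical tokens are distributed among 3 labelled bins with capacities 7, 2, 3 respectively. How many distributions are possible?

Ignoring the caps, the number of non-negative solutions to x_1+…+x_3 = 10 is C(12,2) = 66.
Subtract solutions that violate a single cap (substitute x_i' = x_i − (cap_i+1)): x_1 ≥ 8 gives C(4,2) = 6; x_2 ≥ 3 gives C(9,2) = 36; x_3 ≥ 4 gives C(8,2) = 28. Together 70.
Add back pairs where two caps are both exceeded: 0 + 0 + 10 = 10.
By inclusion–exclusion the count is 66 − 70 + 10 = 6.

6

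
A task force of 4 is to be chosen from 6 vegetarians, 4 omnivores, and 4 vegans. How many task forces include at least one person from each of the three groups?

528

Unrestricted: C(14,4) = 1001 ways to pick any 4 of the 14.
Selections missing a whole group: no vegetarians → C(8,4) = 70; no omnivores → C(10,4) = 210; no vegans → C(10,4) = 210.
Add back selections omitting two groups (i.e. drawn from a single group): C(6,4) + C(4,4) + C(4,4) = 17.
By inclusion–exclusion: 1001 − 490 + 17 = 528.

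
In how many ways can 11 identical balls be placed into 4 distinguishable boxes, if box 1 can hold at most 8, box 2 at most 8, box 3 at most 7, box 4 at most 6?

Without the upper bounds there are C(14,3) = 364 ways to split 11 among 4 boxes.
Subtract solutions that violate a single cap (substitute x_i' = x_i − (cap_i+1)): x_1 ≥ 9 gives C(5,3) = 10; x_2 ≥ 9 gives C(5,3) = 10; x_3 ≥ 8 gives C(6,3) = 20; x_4 ≥ 7 gives C(7,3) = 35. Together 75.
No two caps can be exceeded simultaneously, so the pair terms are all 0.
By inclusion–exclusion the count is 364 − 75 + 0 = 289.

289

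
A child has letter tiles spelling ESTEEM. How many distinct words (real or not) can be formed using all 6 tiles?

The 6 letters of ESTEEM have repeats: E appearing 3 times.
Dividing 6! = 720 by 3! = 6 for the repeated letters gives 120.

120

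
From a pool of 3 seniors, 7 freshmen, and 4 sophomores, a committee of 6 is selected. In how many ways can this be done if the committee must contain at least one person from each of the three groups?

2331

Unrestricted: C(14,6) = 3003 ways to pick any 6 of the 14.
Subtract selections that omit an entire group: no seniors → C(11,6) = 462; no freshmen → C(7,6) = 7; no sophomores → C(10,6) = 210.
Add back selections omitting two groups (i.e. drawn from a single group): C(3,6) + C(7,6) + C(4,6) = 7.
By inclusion–exclusion: 3003 − 679 + 7 = 2331.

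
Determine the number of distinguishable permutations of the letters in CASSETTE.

CASSETTE has 8 letters with E appearing twice, S appearing twice, and T appearing twice.
Dividing 8! = 40320 by 2!·2!·2! = 8 for the repeated letters gives 5040.

5040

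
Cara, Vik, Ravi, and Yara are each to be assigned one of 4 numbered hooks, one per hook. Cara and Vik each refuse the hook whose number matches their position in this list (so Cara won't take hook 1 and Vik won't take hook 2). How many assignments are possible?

14

Let Aᵢ (for i ∈ {1, 2}) be the placements that put person i in their forbidden hook. Any j of these fix j positions, leaving (4−j)! ways to fill the rest, and there are C(2,j) ways to pick which j.
By inclusion–exclusion, the number of valid placements is Σ_{j=0}^{2} (−1)^j C(2,j)·(4−j)!.
Computing: 24 − 12 + 2 = 14.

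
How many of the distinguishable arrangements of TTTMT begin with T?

Fix T in the first position and arrange the remaining 4 letters.
Those 4 letters have T appearing 3 times, giving (4)!/(3!) = 4.

4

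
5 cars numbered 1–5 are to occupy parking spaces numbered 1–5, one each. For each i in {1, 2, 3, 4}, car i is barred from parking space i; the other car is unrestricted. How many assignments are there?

Let Aᵢ (for 1 ≤ i ≤ 4) be the placements that put car i in its forbidden parking space. Any j of these fix j positions, leaving (5−j)! ways to fill the rest, and there are C(4,j) ways to pick which j.
By inclusion–exclusion, the number of valid placements is Σ_{j=0}^{4} (−1)^j C(4,j)·(5−j)!.
Computing: 120 − 96 + 36 − 8 + 1 = 53.

53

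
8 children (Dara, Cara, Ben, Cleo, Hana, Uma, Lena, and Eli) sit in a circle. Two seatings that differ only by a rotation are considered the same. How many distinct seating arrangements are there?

5040

Fix one person's seat to break rotational symmetry; the remaining 7 people can be arranged in (7)! = 5040 ways.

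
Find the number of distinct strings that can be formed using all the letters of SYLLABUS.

10080

Letter multiplicities in SYLLABUS: A×1, B×1, L×2, S×2, U×1, Y×1.
So there are 8! / (2!·2!) = 10080 distinguishable arrangements.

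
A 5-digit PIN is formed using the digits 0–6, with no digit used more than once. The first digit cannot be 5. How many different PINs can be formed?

2160

The first digit has 7−1 = 6 choices (anything except 5).
The remaining 4 digits are filled from the other 6 symbols without repetition: 6 × 5 × 4 × 3 = 360.
Total: 6 × 360 = 2160.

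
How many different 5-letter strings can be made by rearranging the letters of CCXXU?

30

The 5 letters of CCXXU have repeats: C appearing twice and X appearing twice.
So there are 5! / (2!·2!) = 30 distinguishable arrangements.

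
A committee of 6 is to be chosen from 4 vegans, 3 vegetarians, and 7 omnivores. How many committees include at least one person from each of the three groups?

2331

Total 6-person selections from all 14: C(14,6) = 3003.
Selections missing a whole group: no vegans → C(10,6) = 210; no vegetarians → C(11,6) = 462; no omnivores → C(7,6) = 7.
Add back selections omitting two groups (i.e. drawn from a single group): C(4,6) + C(3,6) + C(7,6) = 7.
By inclusion–exclusion: 3003 − 679 + 7 = 2331.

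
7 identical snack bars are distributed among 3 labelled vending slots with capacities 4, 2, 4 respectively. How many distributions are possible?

9

Ignoring the caps, the number of non-negative solutions to x_1+…+x_3 = 7 is C(9,2) = 36.
Subtract solutions that violate a single cap (substitute x_i' = x_i − (cap_i+1)): x_1 ≥ 5 gives C(4,2) = 6; x_2 ≥ 3 gives C(6,2) = 15; x_3 ≥ 5 gives C(4,2) = 6. Together 27.
No two caps can be exceeded simultaneously, so the pair terms are all 0.
By inclusion–exclusion the count is 36 − 27 + 0 = 9.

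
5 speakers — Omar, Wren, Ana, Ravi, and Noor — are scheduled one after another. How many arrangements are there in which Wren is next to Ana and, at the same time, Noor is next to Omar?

24

Treat {Wren,Ana} as one block (2 orders) and {Noor,Omar} as another (2 orders).
That leaves 3 units to arrange: 2 × 2 × 3! = 4 × 6 = 24.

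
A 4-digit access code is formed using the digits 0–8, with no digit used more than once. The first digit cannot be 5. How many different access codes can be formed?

2688

The first digit has 9−1 = 8 choices (anything except 5).
The remaining 3 digits are filled from the other 8 symbols without repetition: 8 × 7 × 6 = 336.
Total: 8 × 336 = 2688.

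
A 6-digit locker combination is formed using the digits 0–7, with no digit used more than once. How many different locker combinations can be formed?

20160

This is a permutation of 6 out of 8: P(8,6) = 8!/2!.
8 × 7 × 6 × 5 × 4 × 3 = 20160.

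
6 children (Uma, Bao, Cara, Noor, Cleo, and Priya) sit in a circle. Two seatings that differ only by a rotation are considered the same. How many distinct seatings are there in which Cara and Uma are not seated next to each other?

72

Without the restriction there are (5)! = 120 seatings.
Seatings with Cara beside Uma: treat them as a block with 2 internal orders, giving 2 × (4)! = 48.
Subtracting, 120 − 48 = 72.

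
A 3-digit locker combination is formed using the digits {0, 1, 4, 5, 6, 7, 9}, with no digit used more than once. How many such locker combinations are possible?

This is a permutation of 3 out of 7: P(7,3) = 7!/4!.
That product is 7 × 6 × 5 = 210.

210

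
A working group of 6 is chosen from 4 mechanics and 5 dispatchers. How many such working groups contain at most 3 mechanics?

Split by how many mechanics are chosen (0 through 3).
Sum: C(4,0)·C(5,6) + C(4,1)·C(5,5) + C(4,2)·C(5,4) + C(4,3)·C(5,3) = 0 + 4 + 30 + 40 = 74.

74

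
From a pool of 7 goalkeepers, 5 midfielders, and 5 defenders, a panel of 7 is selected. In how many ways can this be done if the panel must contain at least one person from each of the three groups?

17745

Total 7-person selections from all 17: C(17,7) = 19448.
Subtract selections that omit an entire group: no goalkeepers → C(10,7) = 120; no midfielders → C(12,7) = 792; no defenders → C(12,7) = 792.
Add back selections omitting two groups (i.e. drawn from a single group): C(7,7) + C(5,7) + C(5,7) = 1.
By inclusion–exclusion: 19448 − 1704 + 1 = 17745.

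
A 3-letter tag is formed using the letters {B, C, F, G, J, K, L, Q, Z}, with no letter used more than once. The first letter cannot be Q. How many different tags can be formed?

The first letter has 9−1 = 8 choices (anything except Q).
The remaining 2 letters are filled from the other 8 symbols without repetition: 8 × 7 = 56.
Total: 8 × 56 = 448.

448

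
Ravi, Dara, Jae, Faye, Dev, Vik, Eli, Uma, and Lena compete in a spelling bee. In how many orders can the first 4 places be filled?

There are 9 choices for 1st place, 8 for 2nd, and so on down to 6 for position 4.
That gives 9 × 8 × 7 × 6 = 3024.

3024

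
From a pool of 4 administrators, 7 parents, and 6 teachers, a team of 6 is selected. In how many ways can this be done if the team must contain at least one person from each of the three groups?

9996

With no constraint there are C(17,6) = 12376 possible selections.
Selections missing a whole group: no administrators → C(13,6) = 1716; no parents → C(10,6) = 210; no teachers → C(11,6) = 462.
Add back selections omitting two groups (i.e. drawn from a single group): C(4,6) + C(7,6) + C(6,6) = 8.
By inclusion–exclusion: 12376 − 2388 + 8 = 9996.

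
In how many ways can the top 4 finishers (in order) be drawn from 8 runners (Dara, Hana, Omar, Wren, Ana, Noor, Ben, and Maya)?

There are 8 choices for 1st place, 7 for 2nd, and so on down to 5 for position 4.
That gives 8 × 7 × 6 × 5 = 1680.

1680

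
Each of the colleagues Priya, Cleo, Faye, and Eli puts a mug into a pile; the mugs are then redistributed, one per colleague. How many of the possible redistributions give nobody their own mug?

9

Count assignments avoiding every fixed point. For any j of the 4 colleagues fixed to their own mug, the other 4−j can be arranged in (4−j)! ways.
By inclusion–exclusion this is Σ_{j=0}^{4} (−1)^j C(4,j)·(4−j)!.
Computing: 24 − 24 + 12 − 4 + 1 = 9.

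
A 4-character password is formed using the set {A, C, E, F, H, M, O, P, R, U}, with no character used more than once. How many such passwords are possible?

5040

Choose and order 4 of the 10 symbols: the first character has 10 options, the next 9, then 8, 7.
10 × 9 × 8 × 7 = 5040.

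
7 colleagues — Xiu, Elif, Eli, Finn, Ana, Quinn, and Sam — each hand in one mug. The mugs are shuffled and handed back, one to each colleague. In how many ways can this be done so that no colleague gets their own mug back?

Let Aᵢ be the assignments in which colleague i gets their own mug. We want the size of the complement of A₁∪…∪A_7.
By inclusion–exclusion this is Σ_{j=0}^{7} (−1)^j C(7,j)·(7−j)!.
Computing: 5040 − 5040 + 2520 − 840 + 210 − 42 + 7 − 1 = 1854.

1854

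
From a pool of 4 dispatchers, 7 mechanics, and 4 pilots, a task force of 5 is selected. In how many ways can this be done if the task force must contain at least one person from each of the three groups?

Total 5-person selections from all 15: C(15,5) = 3003.
Subtract selections that omit an entire group: no dispatchers → C(11,5) = 462; no mechanics → C(8,5) = 56; no pilots → C(11,5) = 462.
Add back selections omitting two groups (i.e. drawn from a single group): C(4,5) + C(7,5) + C(4,5) = 21.
By inclusion–exclusion: 3003 − 980 + 21 = 2044.

2044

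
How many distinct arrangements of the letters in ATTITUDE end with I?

With the last slot taken by I, it remains to arrange the other 7 letters (ATTTUDE).
Those 7 letters have T appearing 3 times, giving (7)!/(3!) = 840.

840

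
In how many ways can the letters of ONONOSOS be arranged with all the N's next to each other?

Treat the 2 copies of N as a single block. The multiset to arrange is then {NN, O, O, O, O, S, S}, 7 items in all.
That gives (7)!/(4!·2!) = 105 arrangements.

105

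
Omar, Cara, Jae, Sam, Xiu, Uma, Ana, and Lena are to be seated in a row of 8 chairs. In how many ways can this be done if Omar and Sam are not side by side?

There are 8! = 40320 arrangements in all. If Omar and Sam are adjacent, merging them into one block gives 2·(7)! = 10080 arrangements.
Complementary counting: 40320 − 10080 = 30240.

30240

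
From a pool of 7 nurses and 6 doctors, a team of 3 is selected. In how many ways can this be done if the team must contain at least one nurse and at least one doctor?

231

Total 3-person selections from all 13: C(13,3) = 286.
Subtract selections that omit an entire group: no nurses → C(6,3) = 20; no doctors → C(7,3) = 35.
Both groups omitted at once is impossible, so 286 − 55 = 231.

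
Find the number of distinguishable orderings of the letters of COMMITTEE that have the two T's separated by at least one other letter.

There are 9!/(2!·2!·2!) = 45360 arrangements of COMMITTEE in total.
If the two T's are adjacent, glue them into one block, leaving 8 items to arrange: (8)!/(2!·2!) = 10080 ways.
Hence 45360 − 10080 = 35280.

35280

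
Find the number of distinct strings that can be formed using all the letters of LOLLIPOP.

Letter multiplicities in LOLLIPOP: I×1, L×3, O×2, P×2.
The number of distinct arrangements is 8!/(3!·2!·2!) = 40320/24 = 1680.

1680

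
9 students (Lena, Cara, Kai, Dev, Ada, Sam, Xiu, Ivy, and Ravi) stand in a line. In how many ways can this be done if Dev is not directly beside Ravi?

282240

There are 9! = 362880 arrangements in all. If Dev and Ravi are adjacent, merging them into one block gives 2·(8)! = 80640 arrangements.
Complementary counting: 362880 − 80640 = 282240.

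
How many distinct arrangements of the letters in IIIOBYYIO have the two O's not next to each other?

There are 9!/(4!·2!·2!) = 3780 arrangements of IIIOBYYIO in total.
If the two O's are adjacent, glue them into one block, leaving 8 items to arrange: (8)!/(4!·2!) = 840 ways.
Subtracting, 3780 − 840 = 2940 arrangements keep the O's apart.

2940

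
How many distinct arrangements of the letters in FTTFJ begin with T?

Fix T in the first position and arrange the remaining 4 letters.
Those 4 letters have F appearing twice, giving (4)!/(2!) = 12.

12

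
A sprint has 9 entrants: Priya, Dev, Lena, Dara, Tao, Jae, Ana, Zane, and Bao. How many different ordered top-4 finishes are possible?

There are 9 choices for 1st place, 8 for 2nd, and so on down to 6 for position 4.
That gives 9 × 8 × 7 × 6 = 3024.

3024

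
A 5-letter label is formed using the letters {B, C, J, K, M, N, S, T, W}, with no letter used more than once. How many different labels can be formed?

This is a permutation of 5 out of 9: P(9,5) = 9!/4!.
9 × 8 × 7 × 6 × 5 = 15120.

15120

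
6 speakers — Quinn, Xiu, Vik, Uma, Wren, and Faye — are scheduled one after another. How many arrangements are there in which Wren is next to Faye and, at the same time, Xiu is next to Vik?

96

Treat {Wren,Faye} as one block (2 orders) and {Xiu,Vik} as another (2 orders).
That leaves 4 units to arrange: 2 × 2 × 4! = 4 × 24 = 96.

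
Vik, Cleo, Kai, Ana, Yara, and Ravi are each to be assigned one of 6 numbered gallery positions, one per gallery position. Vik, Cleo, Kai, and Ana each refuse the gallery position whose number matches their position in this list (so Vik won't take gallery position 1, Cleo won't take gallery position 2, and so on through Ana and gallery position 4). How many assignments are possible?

Let Aᵢ (for 1 ≤ i ≤ 4) be the placements that put person i in their forbidden gallery position. Any j of these fix j positions, leaving (6−j)! ways to fill the rest, and there are C(4,j) ways to pick which j.
By inclusion–exclusion, the number of valid placements is Σ_{j=0}^{4} (−1)^j C(4,j)·(6−j)!.
Computing: 720 − 480 + 144 − 24 + 2 = 362.

362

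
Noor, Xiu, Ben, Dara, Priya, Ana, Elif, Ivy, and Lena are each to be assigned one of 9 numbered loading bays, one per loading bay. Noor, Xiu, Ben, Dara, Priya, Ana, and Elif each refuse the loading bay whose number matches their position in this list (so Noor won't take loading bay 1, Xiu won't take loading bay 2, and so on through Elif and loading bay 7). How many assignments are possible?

Let Aᵢ (for 1 ≤ i ≤ 7) be the placements that put person i in their forbidden loading bay. Any j of these fix j positions, leaving (9−j)! ways to fill the rest, and there are C(7,j) ways to pick which j.
By inclusion–exclusion, the number of valid placements is Σ_{j=0}^{7} (−1)^j C(7,j)·(9−j)!.
Computing: 362880 − 282240 + 105840 − 25200 + 4200 − 504 + 42 − 2 = 165016.

165016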